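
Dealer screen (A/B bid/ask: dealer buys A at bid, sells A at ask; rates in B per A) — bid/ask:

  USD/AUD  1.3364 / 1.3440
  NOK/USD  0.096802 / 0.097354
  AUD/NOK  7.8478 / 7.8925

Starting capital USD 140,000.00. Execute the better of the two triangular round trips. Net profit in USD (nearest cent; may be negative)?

Best loop USD → AUD → NOK → USD:
USD 140,000.00 × 1.3364 (sell USD at bid) = AUD 187,096.00
AUD 187,096.00 × 7.8478 (sell AUD at bid) = NOK 1,468,291.99
NOK 1,468,291.99 × 0.096802 (sell NOK at bid) = USD 142,133.60

Net profit: USD 2,133.60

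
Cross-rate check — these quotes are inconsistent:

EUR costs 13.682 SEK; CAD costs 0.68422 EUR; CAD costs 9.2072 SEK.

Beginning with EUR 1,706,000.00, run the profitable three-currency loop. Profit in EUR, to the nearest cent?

Profit: EUR 28,589.85

Profitable loop is EUR → SEK → CAD → EUR:
EUR 1,706,000.00 × 13.682 = SEK 23,341,492.00
SEK 23,341,492.00 ÷ 9.2072 = CAD 2,535,134.68
CAD 2,535,134.68 × 0.68422 = EUR 1,734,589.85
Profit = EUR 1,734,589.85 − EUR 1,706,000.00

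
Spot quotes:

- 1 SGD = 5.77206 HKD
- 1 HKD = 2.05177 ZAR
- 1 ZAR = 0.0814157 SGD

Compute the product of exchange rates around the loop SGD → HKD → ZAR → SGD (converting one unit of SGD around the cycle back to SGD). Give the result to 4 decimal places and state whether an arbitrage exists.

Around SGD → HKD → ZAR → SGD: 1 × 5.77206 × 2.05177 × 0.0814157 = 0.964201
Product < 1; profitable direction is SGD → ZAR → HKD → SGD.

0.9642 (arbitrage exists)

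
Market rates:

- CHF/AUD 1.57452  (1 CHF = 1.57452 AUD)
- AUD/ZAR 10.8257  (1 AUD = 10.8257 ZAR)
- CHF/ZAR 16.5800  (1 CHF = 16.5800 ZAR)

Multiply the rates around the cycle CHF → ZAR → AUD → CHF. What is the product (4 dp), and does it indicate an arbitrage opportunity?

0.9727 (arbitrage exists)

Around CHF → ZAR → AUD → CHF: 1 × 16.5800 ÷ 10.8257 ÷ 1.57452 = 0.972703
Product < 1; profitable direction is CHF → AUD → ZAR → CHF.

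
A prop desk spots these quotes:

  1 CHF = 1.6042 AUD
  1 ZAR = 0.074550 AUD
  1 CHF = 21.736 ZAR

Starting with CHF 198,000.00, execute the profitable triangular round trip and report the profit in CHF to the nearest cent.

Profit: CHF 2,001.82

Profitable loop is CHF → ZAR → AUD → CHF:
CHF 198,000.00 × 21.736 = ZAR 4,303,728.00
ZAR 4,303,728.00 × 0.074550 = AUD 320,842.92
AUD 320,842.92 ÷ 1.6042 = CHF 200,001.82
Profit = CHF 200,001.82 − CHF 198,000.00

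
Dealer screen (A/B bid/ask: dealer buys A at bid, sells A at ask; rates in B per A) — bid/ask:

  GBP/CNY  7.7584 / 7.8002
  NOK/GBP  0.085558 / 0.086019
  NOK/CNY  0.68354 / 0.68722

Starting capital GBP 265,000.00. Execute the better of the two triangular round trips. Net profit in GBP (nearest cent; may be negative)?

Best loop GBP → NOK → CNY → GBP:
GBP 265,000.00 ÷ 0.086019 (buy NOK at ask) = NOK 3,080,714.73
NOK 3,080,714.73 × 0.68354 (sell NOK at bid) = CNY 2,105,791.74
CNY 2,105,791.74 ÷ 7.8002 (buy GBP at ask) = GBP 269,966.38

Net profit: GBP 4,966.38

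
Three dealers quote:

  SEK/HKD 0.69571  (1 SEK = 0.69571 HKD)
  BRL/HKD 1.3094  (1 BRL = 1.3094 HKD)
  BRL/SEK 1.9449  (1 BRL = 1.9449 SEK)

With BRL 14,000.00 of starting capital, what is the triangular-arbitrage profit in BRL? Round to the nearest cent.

Profitable loop is BRL → SEK → HKD → BRL:
BRL 14,000.00 × 1.9449 = SEK 27,228.60
SEK 27,228.60 × 0.69571 = HKD 18,943.21
HKD 18,943.21 ÷ 1.3094 = BRL 14,467.09
Profit = BRL 14,467.09 − BRL 14,000.00

Profit: BRL 467.09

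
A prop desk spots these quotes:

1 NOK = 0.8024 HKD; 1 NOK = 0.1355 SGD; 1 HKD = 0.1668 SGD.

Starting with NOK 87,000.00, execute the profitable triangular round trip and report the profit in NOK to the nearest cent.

Profitable loop is NOK → SGD → HKD → NOK:
NOK 87,000.00 × 0.1355 = SGD 11,788.50
SGD 11,788.50 ÷ 0.1668 = HKD 70,674.46
HKD 70,674.46 ÷ 0.8024 = NOK 88,078.84
Profit = NOK 88,078.84 − NOK 87,000.00

Profit: NOK 1,078.84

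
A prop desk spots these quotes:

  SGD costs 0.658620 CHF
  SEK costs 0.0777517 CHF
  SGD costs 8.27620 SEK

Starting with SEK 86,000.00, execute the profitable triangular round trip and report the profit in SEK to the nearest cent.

Profit: SEK 2,022.26

Profitable loop is SEK → SGD → CHF → SEK:
SEK 86,000.00 ÷ 8.27620 = SGD 10,391.24
SGD 10,391.24 × 0.658620 = CHF 6,843.88
CHF 6,843.88 ÷ 0.0777517 = SEK 88,022.26
Profit = SEK 88,022.26 − SEK 86,000.00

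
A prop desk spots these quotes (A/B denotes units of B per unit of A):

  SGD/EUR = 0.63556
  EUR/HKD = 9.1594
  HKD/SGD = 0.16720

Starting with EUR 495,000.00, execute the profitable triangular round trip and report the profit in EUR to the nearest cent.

Profitable loop is EUR → SGD → HKD → EUR:
EUR 495,000.00 ÷ 0.63556 = SGD 778,840.71
SGD 778,840.71 ÷ 0.16720 = HKD 4,658,138.20
HKD 4,658,138.20 ÷ 9.1594 = EUR 508,563.68
Profit = EUR 508,563.68 − EUR 495,000.00

Profit: EUR 13,563.68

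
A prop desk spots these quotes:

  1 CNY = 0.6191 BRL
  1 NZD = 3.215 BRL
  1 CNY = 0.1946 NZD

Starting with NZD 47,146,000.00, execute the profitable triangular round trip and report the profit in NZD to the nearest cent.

Profitable loop is NZD → BRL → CNY → NZD:
NZD 47,146,000.00 × 3.215 = BRL 151,574,390.00
BRL 151,574,390.00 ÷ 0.6191 = CNY 244,830,221.29
CNY 244,830,221.29 × 0.1946 = NZD 47,643,961.06
Profit = NZD 47,643,961.06 − NZD 47,146,000.00

Profit: NZD 497,961.06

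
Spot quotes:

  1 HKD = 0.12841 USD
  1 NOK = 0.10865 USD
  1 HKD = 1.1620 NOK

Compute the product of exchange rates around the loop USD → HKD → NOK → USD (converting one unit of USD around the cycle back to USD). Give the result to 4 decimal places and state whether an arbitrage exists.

0.9832 (arbitrage exists)

Around USD → HKD → NOK → USD: 1 ÷ 0.12841 × 1.1620 × 0.10865 = 0.983189
Product < 1; profitable direction is USD → NOK → HKD → USD.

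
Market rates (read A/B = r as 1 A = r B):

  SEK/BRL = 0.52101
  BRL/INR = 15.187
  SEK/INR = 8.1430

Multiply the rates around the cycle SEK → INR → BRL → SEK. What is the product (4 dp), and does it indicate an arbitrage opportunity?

Around SEK → INR → BRL → SEK: 1 × 8.1430 ÷ 15.187 ÷ 0.52101 = 1.029121
Product > 1; profitable direction is SEK → INR → BRL → SEK.

1.0291 (arbitrage exists)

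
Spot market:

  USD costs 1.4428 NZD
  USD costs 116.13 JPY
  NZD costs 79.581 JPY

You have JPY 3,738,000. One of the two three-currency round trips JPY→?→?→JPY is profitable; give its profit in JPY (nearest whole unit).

Profit: JPY 42,665

Profitable loop is JPY → NZD → USD → JPY:
JPY 3,738,000 ÷ 79.581 = NZD 46,971.01
NZD 46,971.01 ÷ 1.4428 = USD 32,555.46
USD 32,555.46 × 116.13 = JPY 3,780,665
Profit = JPY 3,780,665 − JPY 3,738,000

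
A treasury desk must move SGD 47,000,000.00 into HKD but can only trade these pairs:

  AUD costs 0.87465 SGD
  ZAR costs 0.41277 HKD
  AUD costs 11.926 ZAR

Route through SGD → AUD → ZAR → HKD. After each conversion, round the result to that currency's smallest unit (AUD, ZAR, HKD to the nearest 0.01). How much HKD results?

HKD 264,524,856.75

SGD 47,000,000.00 ÷ 0.87465 = AUD 53,735,780.03
AUD 53,735,780.03 × 11.926 = ZAR 640,852,912.64
ZAR 640,852,912.64 × 0.41277 = HKD 264,524,856.75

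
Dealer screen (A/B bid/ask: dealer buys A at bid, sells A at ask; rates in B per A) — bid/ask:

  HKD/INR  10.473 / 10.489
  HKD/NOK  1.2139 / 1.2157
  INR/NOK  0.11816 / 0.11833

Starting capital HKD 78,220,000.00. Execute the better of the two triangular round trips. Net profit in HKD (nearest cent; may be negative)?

Net profit: HKD 1,401,981.38

Best loop HKD → INR → NOK → HKD:
HKD 78,220,000.00 × 10.473 (sell HKD at bid) = INR 819,198,060.00
INR 819,198,060.00 × 0.11816 (sell INR at bid) = NOK 96,796,442.77
NOK 96,796,442.77 ÷ 1.2157 (buy HKD at ask) = HKD 79,621,981.38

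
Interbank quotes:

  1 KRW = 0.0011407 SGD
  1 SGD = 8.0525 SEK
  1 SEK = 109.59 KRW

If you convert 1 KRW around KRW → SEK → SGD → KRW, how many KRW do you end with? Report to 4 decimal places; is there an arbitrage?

0.9934 (arbitrage exists)

Around KRW → SEK → SGD → KRW: 1 ÷ 109.59 ÷ 8.0525 ÷ 0.0011407 = 0.993406
Product < 1; profitable direction is KRW → SGD → SEK → KRW.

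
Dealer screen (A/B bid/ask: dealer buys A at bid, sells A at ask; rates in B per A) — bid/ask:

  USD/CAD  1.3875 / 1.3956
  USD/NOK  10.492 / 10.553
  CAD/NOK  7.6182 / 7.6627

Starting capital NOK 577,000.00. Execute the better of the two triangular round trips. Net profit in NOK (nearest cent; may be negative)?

Best loop NOK → USD → CAD → NOK:
NOK 577,000.00 ÷ 10.553 (buy USD at ask) = USD 54,676.40
USD 54,676.40 × 1.3875 (sell USD at bid) = CAD 75,863.50
CAD 75,863.50 × 7.6182 (sell CAD at bid) = NOK 577,943.30

Net profit: NOK 943.30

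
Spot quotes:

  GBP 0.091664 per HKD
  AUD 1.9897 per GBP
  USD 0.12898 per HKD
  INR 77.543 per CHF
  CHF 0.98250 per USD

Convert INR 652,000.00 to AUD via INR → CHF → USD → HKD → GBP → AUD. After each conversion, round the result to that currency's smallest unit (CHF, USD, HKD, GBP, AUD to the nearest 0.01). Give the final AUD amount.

AUD 12,101.43

INR 652,000.00 ÷ 77.543 = CHF 8,408.24
CHF 8,408.24 ÷ 0.98250 = USD 8,558.01
USD 8,558.01 ÷ 0.12898 = HKD 66,351.45
HKD 66,351.45 × 0.091664 = GBP 6,082.04
GBP 6,082.04 × 1.9897 = AUD 12,101.43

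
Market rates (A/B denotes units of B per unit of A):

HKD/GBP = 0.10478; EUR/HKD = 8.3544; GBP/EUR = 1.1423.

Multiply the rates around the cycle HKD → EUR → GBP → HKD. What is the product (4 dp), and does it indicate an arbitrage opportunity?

Around HKD → EUR → GBP → HKD: 1 ÷ 8.3544 ÷ 1.1423 ÷ 0.10478 = 1.000060
Product ≈ 1 (deviation 0.006%, within rounding noise).

1.0001 (no arbitrage)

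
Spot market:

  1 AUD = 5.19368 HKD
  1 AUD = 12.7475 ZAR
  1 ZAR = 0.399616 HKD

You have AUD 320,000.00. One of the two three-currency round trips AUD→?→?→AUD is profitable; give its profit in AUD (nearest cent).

Profitable loop is AUD → HKD → ZAR → AUD:
AUD 320,000.00 × 5.19368 = HKD 1,661,977.60
HKD 1,661,977.60 ÷ 0.399616 = ZAR 4,158,936.58
ZAR 4,158,936.58 ÷ 12.7475 = AUD 326,255.08
Profit = AUD 326,255.08 − AUD 320,000.00

Profit: AUD 6,255.08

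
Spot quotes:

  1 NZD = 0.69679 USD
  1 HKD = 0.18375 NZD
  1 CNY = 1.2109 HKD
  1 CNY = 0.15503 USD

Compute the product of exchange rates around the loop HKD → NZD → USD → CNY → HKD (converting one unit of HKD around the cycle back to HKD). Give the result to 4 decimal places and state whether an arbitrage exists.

Around HKD → NZD → USD → CNY → HKD: 1 × 0.18375 × 0.69679 ÷ 0.15503 × 1.2109 = 1.000050
Product ≈ 1 (deviation 0.005%, within rounding noise).

1.0001 (no arbitrage)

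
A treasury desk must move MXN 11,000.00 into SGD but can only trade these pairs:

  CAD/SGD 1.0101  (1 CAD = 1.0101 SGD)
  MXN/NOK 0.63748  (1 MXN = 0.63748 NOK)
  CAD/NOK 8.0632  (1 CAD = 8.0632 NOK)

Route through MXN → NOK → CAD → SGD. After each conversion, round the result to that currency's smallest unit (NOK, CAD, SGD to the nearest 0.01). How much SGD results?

SGD 878.44

MXN 11,000.00 × 0.63748 = NOK 7,012.28
NOK 7,012.28 ÷ 8.0632 = CAD 869.66
CAD 869.66 × 1.0101 = SGD 878.44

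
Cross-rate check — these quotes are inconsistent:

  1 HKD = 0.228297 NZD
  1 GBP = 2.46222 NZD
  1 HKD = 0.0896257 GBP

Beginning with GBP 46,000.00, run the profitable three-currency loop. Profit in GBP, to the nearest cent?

Profitable loop is GBP → HKD → NZD → GBP:
GBP 46,000.00 ÷ 0.0896257 = HKD 513,245.64
HKD 513,245.64 × 0.228297 = NZD 117,172.44
NZD 117,172.44 ÷ 2.46222 = GBP 47,588.13
Profit = GBP 47,588.13 − GBP 46,000.00

Profit: GBP 1,588.13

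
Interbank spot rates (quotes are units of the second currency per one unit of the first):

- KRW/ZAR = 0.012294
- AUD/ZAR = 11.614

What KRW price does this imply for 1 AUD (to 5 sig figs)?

1 AUD × 11.614 = 11.614 ZAR
11.614 ZAR ÷ 0.012294 = 944.688 KRW

AUD/KRW = 944.69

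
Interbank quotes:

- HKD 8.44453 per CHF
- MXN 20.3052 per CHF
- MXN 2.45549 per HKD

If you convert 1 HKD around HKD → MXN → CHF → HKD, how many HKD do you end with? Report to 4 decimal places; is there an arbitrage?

1.0212 (arbitrage exists)

Around HKD → MXN → CHF → HKD: 1 × 2.45549 ÷ 20.3052 × 8.44453 = 1.021190
Product > 1; profitable direction is HKD → MXN → CHF → HKD.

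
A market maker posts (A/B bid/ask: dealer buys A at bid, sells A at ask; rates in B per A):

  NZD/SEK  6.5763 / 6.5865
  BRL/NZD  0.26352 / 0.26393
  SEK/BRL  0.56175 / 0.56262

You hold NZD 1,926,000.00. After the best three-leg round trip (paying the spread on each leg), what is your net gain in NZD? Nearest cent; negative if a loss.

Best loop NZD → BRL → SEK → NZD:
NZD 1,926,000.00 ÷ 0.26393 (buy BRL at ask) = BRL 7,297,389.46
BRL 7,297,389.46 ÷ 0.56262 (buy SEK at ask) = SEK 12,970,369.80
SEK 12,970,369.80 ÷ 6.5865 (buy NZD at ask) = NZD 1,969,235.53

Net profit: NZD 43,235.53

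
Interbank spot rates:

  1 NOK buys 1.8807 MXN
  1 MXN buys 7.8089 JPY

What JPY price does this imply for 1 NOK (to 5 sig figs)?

NOK/JPY = 14.686

1 NOK × 1.8807 = 1.8807 MXN
1.8807 MXN × 7.8089 = 14.6862 JPY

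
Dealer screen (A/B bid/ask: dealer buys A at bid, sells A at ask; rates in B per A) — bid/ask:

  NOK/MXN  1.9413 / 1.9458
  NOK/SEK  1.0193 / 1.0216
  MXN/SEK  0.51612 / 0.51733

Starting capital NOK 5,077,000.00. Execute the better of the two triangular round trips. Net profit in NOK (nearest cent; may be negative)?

Best loop NOK → SEK → MXN → NOK:
NOK 5,077,000.00 × 1.0193 (sell NOK at bid) = SEK 5,174,986.10
SEK 5,174,986.10 ÷ 0.51733 (buy MXN at ask) = MXN 10,003,259.23
MXN 10,003,259.23 ÷ 1.9458 (buy NOK at ask) = NOK 5,140,949.34

Net profit: NOK 63,949.34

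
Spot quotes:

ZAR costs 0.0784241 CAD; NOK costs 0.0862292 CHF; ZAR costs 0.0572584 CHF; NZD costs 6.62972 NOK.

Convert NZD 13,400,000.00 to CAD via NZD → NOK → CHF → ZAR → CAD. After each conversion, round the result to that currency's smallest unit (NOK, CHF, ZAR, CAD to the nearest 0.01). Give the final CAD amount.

CAD 10,492,154.50

NZD 13,400,000.00 × 6.62972 = NOK 88,838,248.00
NOK 88,838,248.00 × 0.0862292 = CHF 7,660,451.05
CHF 7,660,451.05 ÷ 0.0572584 = ZAR 133,787,375.30
ZAR 133,787,375.30 × 0.0784241 = CAD 10,492,154.50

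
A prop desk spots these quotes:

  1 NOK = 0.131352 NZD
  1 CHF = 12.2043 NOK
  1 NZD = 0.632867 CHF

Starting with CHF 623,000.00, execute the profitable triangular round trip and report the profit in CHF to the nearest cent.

Profitable loop is CHF → NOK → NZD → CHF:
CHF 623,000.00 × 12.2043 = NOK 7,603,278.90
NOK 7,603,278.90 × 0.131352 = NZD 998,705.89
NZD 998,705.89 × 0.632867 = CHF 632,048.00
Profit = CHF 632,048.00 − CHF 623,000.00

Profit: CHF 9,048.00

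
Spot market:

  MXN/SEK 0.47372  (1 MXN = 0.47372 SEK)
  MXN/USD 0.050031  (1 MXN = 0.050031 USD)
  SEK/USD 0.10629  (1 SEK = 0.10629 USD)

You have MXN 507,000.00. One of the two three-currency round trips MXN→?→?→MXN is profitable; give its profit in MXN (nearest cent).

Profit: MXN 3,249.87

Profitable loop is MXN → SEK → USD → MXN:
MXN 507,000.00 × 0.47372 = SEK 240,176.04
SEK 240,176.04 × 0.10629 = USD 25,528.31
USD 25,528.31 ÷ 0.050031 = MXN 510,249.87
Profit = MXN 510,249.87 − MXN 507,000.00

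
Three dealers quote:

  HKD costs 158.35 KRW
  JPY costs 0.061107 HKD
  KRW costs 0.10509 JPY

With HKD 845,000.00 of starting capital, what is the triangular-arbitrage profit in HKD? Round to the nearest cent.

Profit: HKD 14,265.02

Profitable loop is HKD → KRW → JPY → HKD:
HKD 845,000.00 × 158.35 = KRW 133,805,750
KRW 133,805,750 × 0.10509 = JPY 14,061,646
JPY 14,061,646 × 0.061107 = HKD 859,265.02
Profit = HKD 859,265.02 − HKD 845,000.00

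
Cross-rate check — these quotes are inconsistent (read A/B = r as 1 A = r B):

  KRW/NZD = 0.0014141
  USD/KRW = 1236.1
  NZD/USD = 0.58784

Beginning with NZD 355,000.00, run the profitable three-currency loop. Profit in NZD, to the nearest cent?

Profitable loop is NZD → USD → KRW → NZD:
NZD 355,000.00 × 0.58784 = USD 208,683.20
USD 208,683.20 × 1236.1 = KRW 257,953,304
KRW 257,953,304 × 0.0014141 = NZD 364,771.77
Profit = NZD 364,771.77 − NZD 355,000.00

Profit: NZD 9,771.77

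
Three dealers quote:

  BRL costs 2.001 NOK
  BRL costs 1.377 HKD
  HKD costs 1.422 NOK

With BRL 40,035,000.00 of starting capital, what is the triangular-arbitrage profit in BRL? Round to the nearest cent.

Profit: BRL 877,251.91

Profitable loop is BRL → NOK → HKD → BRL:
BRL 40,035,000.00 × 2.001 = NOK 80,110,035.00
NOK 80,110,035.00 ÷ 1.422 = HKD 56,336,170.89
HKD 56,336,170.89 ÷ 1.377 = BRL 40,912,251.91
Profit = BRL 40,912,251.91 − BRL 40,035,000.00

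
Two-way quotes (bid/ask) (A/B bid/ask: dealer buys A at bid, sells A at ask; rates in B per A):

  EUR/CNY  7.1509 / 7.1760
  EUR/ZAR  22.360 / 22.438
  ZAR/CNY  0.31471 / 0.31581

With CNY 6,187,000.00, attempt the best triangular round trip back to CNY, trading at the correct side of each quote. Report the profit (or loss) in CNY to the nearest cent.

Net profit: CNY 56,538.58

Best loop CNY → ZAR → EUR → CNY:
CNY 6,187,000.00 ÷ 0.31581 (buy ZAR at ask) = ZAR 19,590,893.26
ZAR 19,590,893.26 ÷ 22.438 (buy EUR at ask) = EUR 873,112.28
EUR 873,112.28 × 7.1509 (sell EUR at bid) = CNY 6,243,538.58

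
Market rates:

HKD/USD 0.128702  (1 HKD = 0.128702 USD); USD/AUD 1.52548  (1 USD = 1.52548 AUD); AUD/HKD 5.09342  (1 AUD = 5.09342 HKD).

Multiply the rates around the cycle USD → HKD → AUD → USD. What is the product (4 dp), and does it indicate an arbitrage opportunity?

Around USD → HKD → AUD → USD: 1 ÷ 0.128702 ÷ 5.09342 ÷ 1.52548 = 0.999997
Product ≈ 1 (deviation 0.000%, within rounding noise).

1.0000 (no arbitrage)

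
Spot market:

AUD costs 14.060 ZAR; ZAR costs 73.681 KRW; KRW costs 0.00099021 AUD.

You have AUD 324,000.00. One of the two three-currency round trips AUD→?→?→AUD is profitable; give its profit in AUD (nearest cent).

Profitable loop is AUD → ZAR → KRW → AUD:
AUD 324,000.00 × 14.060 = ZAR 4,555,440.00
ZAR 4,555,440.00 × 73.681 = KRW 335,649,375
KRW 335,649,375 × 0.00099021 = AUD 332,363.37
Profit = AUD 332,363.37 − AUD 324,000.00

Profit: AUD 8,363.37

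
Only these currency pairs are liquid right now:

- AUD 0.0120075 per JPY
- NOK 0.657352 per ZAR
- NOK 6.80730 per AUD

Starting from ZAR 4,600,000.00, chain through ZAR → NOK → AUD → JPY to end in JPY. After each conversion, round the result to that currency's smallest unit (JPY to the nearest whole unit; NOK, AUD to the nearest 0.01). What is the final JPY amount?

JPY 36,993,748

ZAR 4,600,000.00 × 0.657352 = NOK 3,023,819.20
NOK 3,023,819.20 ÷ 6.80730 = AUD 444,202.43
AUD 444,202.43 ÷ 0.0120075 = JPY 36,993,748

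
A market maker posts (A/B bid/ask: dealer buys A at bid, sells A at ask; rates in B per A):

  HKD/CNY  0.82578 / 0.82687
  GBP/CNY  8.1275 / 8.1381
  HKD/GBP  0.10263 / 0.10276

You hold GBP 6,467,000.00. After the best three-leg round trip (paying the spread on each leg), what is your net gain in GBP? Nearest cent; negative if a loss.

Best loop GBP → CNY → HKD → GBP:
GBP 6,467,000.00 × 8.1275 (sell GBP at bid) = CNY 52,560,542.50
CNY 52,560,542.50 ÷ 0.82687 (buy HKD at ask) = HKD 63,565,666.31
HKD 63,565,666.31 × 0.10263 (sell HKD at bid) = GBP 6,523,744.33

Net profit: GBP 56,744.33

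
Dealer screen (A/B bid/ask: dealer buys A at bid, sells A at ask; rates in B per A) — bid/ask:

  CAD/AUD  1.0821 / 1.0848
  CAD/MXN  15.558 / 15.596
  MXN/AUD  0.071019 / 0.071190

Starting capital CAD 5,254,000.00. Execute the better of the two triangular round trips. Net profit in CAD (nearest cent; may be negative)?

Net profit: CAD 97,415.99

Best loop CAD → MXN → AUD → CAD:
CAD 5,254,000.00 × 15.558 (sell CAD at bid) = MXN 81,741,732.00
MXN 81,741,732.00 × 0.071019 (sell MXN at bid) = AUD 5,805,216.06
AUD 5,805,216.06 ÷ 1.0848 (buy CAD at ask) = CAD 5,351,415.99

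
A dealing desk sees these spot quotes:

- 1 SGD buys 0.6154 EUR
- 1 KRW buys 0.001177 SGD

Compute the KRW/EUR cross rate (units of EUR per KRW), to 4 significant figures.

1 KRW × 0.001177 = 0.001177 SGD
0.001177 SGD × 0.6154 = 0.000724326 EUR

KRW/EUR = 0.0007243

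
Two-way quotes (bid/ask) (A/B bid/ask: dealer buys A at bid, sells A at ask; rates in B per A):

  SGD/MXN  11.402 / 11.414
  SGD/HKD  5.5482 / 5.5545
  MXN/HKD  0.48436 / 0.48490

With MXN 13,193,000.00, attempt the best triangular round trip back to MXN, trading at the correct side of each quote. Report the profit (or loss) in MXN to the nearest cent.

Best loop MXN → SGD → HKD → MXN:
MXN 13,193,000.00 ÷ 11.414 (buy SGD at ask) = SGD 1,155,861.22
SGD 1,155,861.22 × 5.5482 (sell SGD at bid) = HKD 6,412,949.24
HKD 6,412,949.24 ÷ 0.48490 (buy MXN at ask) = MXN 13,225,302.61

Net profit: MXN 32,302.61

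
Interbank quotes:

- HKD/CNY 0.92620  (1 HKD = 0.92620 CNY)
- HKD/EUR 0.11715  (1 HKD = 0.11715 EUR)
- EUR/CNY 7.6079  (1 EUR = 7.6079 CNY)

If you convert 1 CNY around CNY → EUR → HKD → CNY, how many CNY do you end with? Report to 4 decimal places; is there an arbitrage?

1.0392 (arbitrage exists)

Around CNY → EUR → HKD → CNY: 1 ÷ 7.6079 ÷ 0.11715 × 0.92620 = 1.039197
Product > 1; profitable direction is CNY → EUR → HKD → CNY.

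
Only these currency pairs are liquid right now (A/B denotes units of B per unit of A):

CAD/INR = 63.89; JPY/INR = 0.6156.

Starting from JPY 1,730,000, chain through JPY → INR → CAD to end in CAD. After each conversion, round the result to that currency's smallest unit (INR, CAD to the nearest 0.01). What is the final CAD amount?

CAD 16,669.09

JPY 1,730,000 × 0.6156 = INR 1,064,988.00
INR 1,064,988.00 ÷ 63.89 = CAD 16,669.09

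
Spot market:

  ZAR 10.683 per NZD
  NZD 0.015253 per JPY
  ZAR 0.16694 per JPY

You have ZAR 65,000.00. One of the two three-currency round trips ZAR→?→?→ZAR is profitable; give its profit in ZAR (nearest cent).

Profitable loop is ZAR → NZD → JPY → ZAR:
ZAR 65,000.00 ÷ 10.683 = NZD 6,084.43
NZD 6,084.43 ÷ 0.015253 = JPY 398,901
JPY 398,901 × 0.16694 = ZAR 66,592.49
Profit = ZAR 66,592.49 − ZAR 65,000.00

Profit: ZAR 1,592.49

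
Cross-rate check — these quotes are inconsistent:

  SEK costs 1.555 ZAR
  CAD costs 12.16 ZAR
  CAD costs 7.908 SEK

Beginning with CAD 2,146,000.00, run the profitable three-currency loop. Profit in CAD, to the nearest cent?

Profitable loop is CAD → SEK → ZAR → CAD:
CAD 2,146,000.00 × 7.908 = SEK 16,970,568.00
SEK 16,970,568.00 × 1.555 = ZAR 26,389,233.24
ZAR 26,389,233.24 ÷ 12.16 = CAD 2,170,167.21
Profit = CAD 2,170,167.21 − CAD 2,146,000.00

Profit: CAD 24,167.21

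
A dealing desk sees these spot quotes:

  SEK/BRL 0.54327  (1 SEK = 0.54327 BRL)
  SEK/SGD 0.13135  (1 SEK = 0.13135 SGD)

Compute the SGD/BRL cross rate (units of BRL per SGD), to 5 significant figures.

SGD/BRL = 4.1360

1 SGD ÷ 0.13135 = 7.61325 SEK
7.61325 SEK × 0.54327 = 4.13605 BRL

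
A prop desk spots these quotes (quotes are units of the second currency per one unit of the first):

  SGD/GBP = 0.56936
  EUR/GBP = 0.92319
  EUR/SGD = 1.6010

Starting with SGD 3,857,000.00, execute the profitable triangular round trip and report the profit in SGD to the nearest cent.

Profitable loop is SGD → EUR → GBP → SGD:
SGD 3,857,000.00 ÷ 1.6010 = EUR 2,409,119.30
EUR 2,409,119.30 × 0.92319 = GBP 2,224,074.85
GBP 2,224,074.85 ÷ 0.56936 = SGD 3,906,271.69
Profit = SGD 3,906,271.69 − SGD 3,857,000.00

Profit: SGD 49,271.69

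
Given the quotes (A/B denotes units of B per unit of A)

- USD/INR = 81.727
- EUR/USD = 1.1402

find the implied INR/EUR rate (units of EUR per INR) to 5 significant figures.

INR/EUR = 0.010731

1 INR ÷ 81.727 = 0.0122359 USD
0.0122359 USD ÷ 1.1402 = 0.0107313 EUR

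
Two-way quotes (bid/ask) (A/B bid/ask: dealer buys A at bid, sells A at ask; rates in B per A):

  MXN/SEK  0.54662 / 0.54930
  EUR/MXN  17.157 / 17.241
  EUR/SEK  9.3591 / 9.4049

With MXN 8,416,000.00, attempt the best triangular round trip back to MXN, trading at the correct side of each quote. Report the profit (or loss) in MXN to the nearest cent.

Net result: MXN -23,749.98 (no profitable arbitrage after spreads)

Best loop MXN → SEK → EUR → MXN:
MXN 8,416,000.00 × 0.54662 (sell MXN at bid) = SEK 4,600,353.92
SEK 4,600,353.92 ÷ 9.4049 (buy EUR at ask) = EUR 489,144.37
EUR 489,144.37 × 17.157 (sell EUR at bid) = MXN 8,392,250.02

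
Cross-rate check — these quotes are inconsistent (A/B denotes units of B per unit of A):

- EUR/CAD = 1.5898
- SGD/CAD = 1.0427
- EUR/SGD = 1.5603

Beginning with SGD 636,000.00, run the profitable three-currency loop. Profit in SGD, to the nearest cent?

Profit: SGD 14,851.79

Profitable loop is SGD → CAD → EUR → SGD:
SGD 636,000.00 × 1.0427 = CAD 663,157.20
CAD 663,157.20 ÷ 1.5898 = EUR 417,132.47
EUR 417,132.47 × 1.5603 = SGD 650,851.79
Profit = SGD 650,851.79 − SGD 636,000.00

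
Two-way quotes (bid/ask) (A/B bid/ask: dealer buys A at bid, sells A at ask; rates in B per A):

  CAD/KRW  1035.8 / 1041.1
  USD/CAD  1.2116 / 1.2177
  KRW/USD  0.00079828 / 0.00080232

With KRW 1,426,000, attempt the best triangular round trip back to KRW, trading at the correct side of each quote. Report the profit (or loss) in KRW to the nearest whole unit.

Net profit: KRW 2,598

Best loop KRW → USD → CAD → KRW:
KRW 1,426,000 × 0.00079828 (sell KRW at bid) = USD 1,138.35
USD 1,138.35 × 1.2116 (sell USD at bid) = CAD 1,379.22
CAD 1,379.22 × 1035.8 (sell CAD at bid) = KRW 1,428,598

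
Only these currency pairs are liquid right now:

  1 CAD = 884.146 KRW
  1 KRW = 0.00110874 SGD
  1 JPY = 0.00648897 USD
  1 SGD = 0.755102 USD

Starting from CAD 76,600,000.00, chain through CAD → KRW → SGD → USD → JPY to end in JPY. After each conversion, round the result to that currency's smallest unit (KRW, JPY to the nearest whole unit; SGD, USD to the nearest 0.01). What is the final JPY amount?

CAD 76,600,000.00 × 884.146 = KRW 67,725,583,600
KRW 67,725,583,600 × 0.00110874 = SGD 75,090,063.56
SGD 75,090,063.56 × 0.755102 = USD 56,700,657.17
USD 56,700,657.17 ÷ 0.00648897 = JPY 8,738,005,750

JPY 8,738,005,750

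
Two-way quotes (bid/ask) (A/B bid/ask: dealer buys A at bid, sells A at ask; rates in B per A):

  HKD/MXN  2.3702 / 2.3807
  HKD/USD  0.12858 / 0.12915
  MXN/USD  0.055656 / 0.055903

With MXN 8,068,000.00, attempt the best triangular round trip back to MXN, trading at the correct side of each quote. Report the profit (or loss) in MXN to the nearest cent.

Best loop MXN → USD → HKD → MXN:
MXN 8,068,000.00 × 0.055656 (sell MXN at bid) = USD 449,032.61
USD 449,032.61 ÷ 0.12915 (buy HKD at ask) = HKD 3,476,830.10
HKD 3,476,830.10 × 2.3702 (sell HKD at bid) = MXN 8,240,782.71

Net profit: MXN 172,782.71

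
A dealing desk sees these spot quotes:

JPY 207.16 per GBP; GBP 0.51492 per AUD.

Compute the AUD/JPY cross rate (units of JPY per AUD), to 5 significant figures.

1 AUD × 0.51492 = 0.51492 GBP
0.51492 GBP × 207.16 = 106.671 JPY

AUD/JPY = 106.67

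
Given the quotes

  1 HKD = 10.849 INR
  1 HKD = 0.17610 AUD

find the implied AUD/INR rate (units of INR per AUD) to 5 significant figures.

1 AUD ÷ 0.17610 = 5.67859 HKD
5.67859 HKD × 10.849 = 61.607 INR

AUD/INR = 61.607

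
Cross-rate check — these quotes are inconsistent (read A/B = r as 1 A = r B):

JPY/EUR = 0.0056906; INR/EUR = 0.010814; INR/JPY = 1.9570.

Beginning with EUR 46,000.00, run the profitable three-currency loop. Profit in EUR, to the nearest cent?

Profitable loop is EUR → INR → JPY → EUR:
EUR 46,000.00 ÷ 0.010814 = INR 4,253,745.15
INR 4,253,745.15 × 1.9570 = JPY 8,324,579
JPY 8,324,579 × 0.0056906 = EUR 47,371.85
Profit = EUR 47,371.85 − EUR 46,000.00

Profit: EUR 1,371.85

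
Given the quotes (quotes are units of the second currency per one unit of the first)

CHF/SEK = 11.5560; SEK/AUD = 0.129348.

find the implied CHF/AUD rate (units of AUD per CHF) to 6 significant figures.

CHF/AUD = 1.49475

1 CHF × 11.5560 = 11.556 SEK
11.556 SEK × 0.129348 = 1.49475 AUD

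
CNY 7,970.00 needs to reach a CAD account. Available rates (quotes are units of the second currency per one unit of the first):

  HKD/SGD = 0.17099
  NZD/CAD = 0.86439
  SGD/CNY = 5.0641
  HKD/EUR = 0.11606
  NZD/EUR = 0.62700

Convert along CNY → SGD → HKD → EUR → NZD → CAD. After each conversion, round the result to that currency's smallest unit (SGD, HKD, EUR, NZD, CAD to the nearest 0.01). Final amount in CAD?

CAD 1,472.68

CNY 7,970.00 ÷ 5.0641 = SGD 1,573.82
SGD 1,573.82 ÷ 0.17099 = HKD 9,204.16
HKD 9,204.16 × 0.11606 = EUR 1,068.23
EUR 1,068.23 ÷ 0.62700 = NZD 1,703.72
NZD 1,703.72 × 0.86439 = CAD 1,472.68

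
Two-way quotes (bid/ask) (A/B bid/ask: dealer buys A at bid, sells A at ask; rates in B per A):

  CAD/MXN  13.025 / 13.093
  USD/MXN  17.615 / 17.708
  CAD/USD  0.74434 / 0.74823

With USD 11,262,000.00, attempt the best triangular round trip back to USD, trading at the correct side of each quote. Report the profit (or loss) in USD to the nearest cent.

Best loop USD → MXN → CAD → USD:
USD 11,262,000.00 × 17.615 (sell USD at bid) = MXN 198,380,130.00
MXN 198,380,130.00 ÷ 13.093 (buy CAD at ask) = CAD 15,151,617.66
CAD 15,151,617.66 × 0.74434 (sell CAD at bid) = USD 11,277,955.09

Net profit: USD 15,955.09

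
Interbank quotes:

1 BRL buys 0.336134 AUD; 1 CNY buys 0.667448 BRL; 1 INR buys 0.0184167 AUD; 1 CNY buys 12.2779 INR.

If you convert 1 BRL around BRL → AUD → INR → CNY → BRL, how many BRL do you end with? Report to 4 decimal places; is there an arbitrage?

0.9922 (arbitrage exists)

Around BRL → AUD → INR → CNY → BRL: 1 × 0.336134 ÷ 0.0184167 ÷ 12.2779 × 0.667448 = 0.992188
Product < 1; profitable direction is BRL → CNY → INR → AUD → BRL.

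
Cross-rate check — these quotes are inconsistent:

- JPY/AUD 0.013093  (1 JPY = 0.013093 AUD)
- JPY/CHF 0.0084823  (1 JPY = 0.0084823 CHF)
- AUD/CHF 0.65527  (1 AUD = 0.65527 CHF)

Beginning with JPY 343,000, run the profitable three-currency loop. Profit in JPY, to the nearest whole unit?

Profitable loop is JPY → AUD → CHF → JPY:
JPY 343,000 × 0.013093 = AUD 4,490.90
AUD 4,490.90 × 0.65527 = CHF 2,942.75
CHF 2,942.75 ÷ 0.0084823 = JPY 346,928
Profit = JPY 346,928 − JPY 343,000

Profit: JPY 3,928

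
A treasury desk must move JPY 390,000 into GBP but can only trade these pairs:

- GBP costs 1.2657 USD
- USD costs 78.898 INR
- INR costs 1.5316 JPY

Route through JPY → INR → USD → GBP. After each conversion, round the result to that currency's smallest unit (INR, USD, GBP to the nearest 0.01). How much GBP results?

JPY 390,000 ÷ 1.5316 = INR 254,635.68
INR 254,635.68 ÷ 78.898 = USD 3,227.40
USD 3,227.40 ÷ 1.2657 = GBP 2,549.89

GBP 2,549.89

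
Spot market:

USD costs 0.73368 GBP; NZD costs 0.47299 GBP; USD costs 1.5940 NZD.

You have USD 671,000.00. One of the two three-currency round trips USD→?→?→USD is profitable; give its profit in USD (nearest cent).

Profitable loop is USD → NZD → GBP → USD:
USD 671,000.00 × 1.5940 = NZD 1,069,574.00
NZD 1,069,574.00 × 0.47299 = GBP 505,897.81
GBP 505,897.81 ÷ 0.73368 = USD 689,534.68
Profit = USD 689,534.68 − USD 671,000.00

Profit: USD 18,534.68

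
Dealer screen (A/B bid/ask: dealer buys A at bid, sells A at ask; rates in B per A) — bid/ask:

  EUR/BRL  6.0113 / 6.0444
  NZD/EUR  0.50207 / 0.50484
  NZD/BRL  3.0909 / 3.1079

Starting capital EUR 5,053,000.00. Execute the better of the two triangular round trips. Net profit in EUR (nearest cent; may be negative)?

Best loop EUR → NZD → BRL → EUR:
EUR 5,053,000.00 ÷ 0.50484 (buy NZD at ask) = NZD 10,009,111.80
NZD 10,009,111.80 × 3.0909 (sell NZD at bid) = BRL 30,937,163.66
BRL 30,937,163.66 ÷ 6.0444 (buy EUR at ask) = EUR 5,118,318.39

Net profit: EUR 65,318.39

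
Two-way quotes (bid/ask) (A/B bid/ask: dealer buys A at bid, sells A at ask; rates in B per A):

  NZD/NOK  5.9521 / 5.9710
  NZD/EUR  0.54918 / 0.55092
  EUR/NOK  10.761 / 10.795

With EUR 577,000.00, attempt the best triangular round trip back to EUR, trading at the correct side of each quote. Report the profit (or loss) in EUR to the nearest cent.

Best loop EUR → NZD → NOK → EUR:
EUR 577,000.00 ÷ 0.55092 (buy NZD at ask) = NZD 1,047,339.00
NZD 1,047,339.00 × 5.9521 (sell NZD at bid) = NOK 6,233,866.44
NOK 6,233,866.44 ÷ 10.795 (buy EUR at ask) = EUR 577,477.21

Net profit: EUR 477.21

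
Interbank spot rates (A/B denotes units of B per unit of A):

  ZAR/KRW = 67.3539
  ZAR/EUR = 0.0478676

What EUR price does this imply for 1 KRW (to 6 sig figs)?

KRW/EUR = 0.000710688

1 KRW ÷ 67.3539 = 0.014847 ZAR
0.014847 ZAR × 0.0478676 = 0.000710688 EUR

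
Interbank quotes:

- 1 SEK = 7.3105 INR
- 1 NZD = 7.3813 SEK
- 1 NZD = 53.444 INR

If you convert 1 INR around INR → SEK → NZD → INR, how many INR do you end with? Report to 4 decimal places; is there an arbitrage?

Around INR → SEK → NZD → INR: 1 ÷ 7.3105 ÷ 7.3813 × 53.444 = 0.990419
Product < 1; profitable direction is INR → NZD → SEK → INR.

0.9904 (arbitrage exists)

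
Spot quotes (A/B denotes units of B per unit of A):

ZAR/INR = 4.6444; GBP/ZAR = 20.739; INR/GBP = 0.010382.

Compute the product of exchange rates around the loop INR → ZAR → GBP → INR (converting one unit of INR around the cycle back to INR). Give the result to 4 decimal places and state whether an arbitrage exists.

Around INR → ZAR → GBP → INR: 1 ÷ 4.6444 ÷ 20.739 ÷ 0.010382 = 1.000004
Product ≈ 1 (deviation 0.000%, within rounding noise).

1.0000 (no arbitrage)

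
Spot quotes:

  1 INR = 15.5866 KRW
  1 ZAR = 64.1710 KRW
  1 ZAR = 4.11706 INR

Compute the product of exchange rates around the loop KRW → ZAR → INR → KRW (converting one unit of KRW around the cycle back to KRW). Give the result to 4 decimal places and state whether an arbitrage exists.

Around KRW → ZAR → INR → KRW: 1 ÷ 64.1710 × 4.11706 × 15.5866 = 0.999999
Product ≈ 1 (deviation 0.000%, within rounding noise).

1.0000 (no arbitrage)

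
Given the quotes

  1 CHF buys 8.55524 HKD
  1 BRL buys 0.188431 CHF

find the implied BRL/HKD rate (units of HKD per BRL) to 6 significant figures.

1 BRL × 0.188431 = 0.188431 CHF
0.188431 CHF × 8.55524 = 1.61207 HKD

BRL/HKD = 1.61207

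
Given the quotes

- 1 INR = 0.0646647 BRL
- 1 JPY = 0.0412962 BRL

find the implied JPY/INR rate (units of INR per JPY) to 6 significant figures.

1 JPY × 0.0412962 = 0.0412962 BRL
0.0412962 BRL ÷ 0.0646647 = 0.63862 INR

JPY/INR = 0.638620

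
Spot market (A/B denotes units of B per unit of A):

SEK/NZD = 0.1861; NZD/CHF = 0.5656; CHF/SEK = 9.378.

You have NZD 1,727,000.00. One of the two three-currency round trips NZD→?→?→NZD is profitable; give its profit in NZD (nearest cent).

Profit: NZD 22,549.91

Profitable loop is NZD → SEK → CHF → NZD:
NZD 1,727,000.00 ÷ 0.1861 = SEK 9,279,957.01
SEK 9,279,957.01 ÷ 9.378 = CHF 989,545.43
CHF 989,545.43 ÷ 0.5656 = NZD 1,749,549.91
Profit = NZD 1,749,549.91 − NZD 1,727,000.00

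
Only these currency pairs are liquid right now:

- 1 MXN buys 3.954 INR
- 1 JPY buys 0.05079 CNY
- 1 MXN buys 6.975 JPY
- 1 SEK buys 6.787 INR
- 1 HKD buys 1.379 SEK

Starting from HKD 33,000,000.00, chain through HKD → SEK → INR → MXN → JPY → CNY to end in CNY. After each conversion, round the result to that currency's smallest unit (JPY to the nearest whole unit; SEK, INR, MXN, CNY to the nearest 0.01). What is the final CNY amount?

CNY 27,672,080.67

HKD 33,000,000.00 × 1.379 = SEK 45,507,000.00
SEK 45,507,000.00 × 6.787 = INR 308,856,009.00
INR 308,856,009.00 ÷ 3.954 = MXN 78,112,293.63
MXN 78,112,293.63 × 6.975 = JPY 544,833,248
JPY 544,833,248 × 0.05079 = CNY 27,672,080.67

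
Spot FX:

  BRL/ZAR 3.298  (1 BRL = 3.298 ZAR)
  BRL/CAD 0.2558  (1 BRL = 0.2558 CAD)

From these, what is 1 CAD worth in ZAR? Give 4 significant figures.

CAD/ZAR = 12.89

1 CAD ÷ 0.2558 = 3.9093 BRL
3.9093 BRL × 3.298 = 12.8929 ZAR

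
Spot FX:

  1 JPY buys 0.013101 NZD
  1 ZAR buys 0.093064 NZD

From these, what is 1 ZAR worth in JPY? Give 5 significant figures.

1 ZAR × 0.093064 = 0.093064 NZD
0.093064 NZD ÷ 0.013101 = 7.10358 JPY

ZAR/JPY = 7.1036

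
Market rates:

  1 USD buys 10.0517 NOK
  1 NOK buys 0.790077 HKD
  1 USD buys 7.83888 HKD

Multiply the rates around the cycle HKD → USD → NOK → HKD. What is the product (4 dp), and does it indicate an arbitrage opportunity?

1.0131 (arbitrage exists)

Around HKD → USD → NOK → HKD: 1 ÷ 7.83888 × 10.0517 × 0.790077 = 1.013106
Product > 1; profitable direction is HKD → USD → NOK → HKD.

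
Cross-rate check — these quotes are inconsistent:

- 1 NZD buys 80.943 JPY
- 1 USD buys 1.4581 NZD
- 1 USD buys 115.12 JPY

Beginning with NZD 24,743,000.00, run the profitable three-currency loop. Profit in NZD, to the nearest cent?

Profitable loop is NZD → JPY → USD → NZD:
NZD 24,743,000.00 × 80.943 = JPY 2,002,772,649
JPY 2,002,772,649 ÷ 115.12 = USD 17,397,260.68
USD 17,397,260.68 × 1.4581 = NZD 25,366,945.79
Profit = NZD 25,366,945.79 − NZD 24,743,000.00

Profit: NZD 623,945.79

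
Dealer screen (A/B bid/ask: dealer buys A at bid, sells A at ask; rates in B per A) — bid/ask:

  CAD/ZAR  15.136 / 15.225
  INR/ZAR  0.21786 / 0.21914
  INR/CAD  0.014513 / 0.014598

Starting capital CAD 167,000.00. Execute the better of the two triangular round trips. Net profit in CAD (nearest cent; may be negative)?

Best loop CAD → ZAR → INR → CAD:
CAD 167,000.00 × 15.136 (sell CAD at bid) = ZAR 2,527,712.00
ZAR 2,527,712.00 ÷ 0.21914 (buy INR at ask) = INR 11,534,690.15
INR 11,534,690.15 × 0.014513 (sell INR at bid) = CAD 167,402.96

Net profit: CAD 402.96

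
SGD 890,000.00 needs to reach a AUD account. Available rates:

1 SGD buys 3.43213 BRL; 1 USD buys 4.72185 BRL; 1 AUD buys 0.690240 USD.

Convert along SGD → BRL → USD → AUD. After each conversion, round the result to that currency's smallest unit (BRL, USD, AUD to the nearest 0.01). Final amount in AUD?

SGD 890,000.00 × 3.43213 = BRL 3,054,595.70
BRL 3,054,595.70 ÷ 4.72185 = USD 646,906.55
USD 646,906.55 ÷ 0.690240 = AUD 937,219.74

AUD 937,219.74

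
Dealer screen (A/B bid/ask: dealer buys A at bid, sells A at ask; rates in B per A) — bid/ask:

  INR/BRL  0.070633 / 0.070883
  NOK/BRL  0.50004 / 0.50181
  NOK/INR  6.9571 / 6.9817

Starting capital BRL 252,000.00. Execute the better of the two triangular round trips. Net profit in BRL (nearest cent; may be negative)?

Net profit: BRL 2,625.57

Best loop BRL → INR → NOK → BRL:
BRL 252,000.00 ÷ 0.070883 (buy INR at ask) = INR 3,555,154.27
INR 3,555,154.27 ÷ 6.9817 (buy NOK at ask) = NOK 509,210.40
NOK 509,210.40 × 0.50004 (sell NOK at bid) = BRL 254,625.57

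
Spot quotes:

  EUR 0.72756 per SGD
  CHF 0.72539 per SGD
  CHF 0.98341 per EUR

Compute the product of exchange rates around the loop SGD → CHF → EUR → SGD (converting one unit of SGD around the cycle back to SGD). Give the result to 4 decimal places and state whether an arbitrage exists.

1.0138 (arbitrage exists)

Around SGD → CHF → EUR → SGD: 1 × 0.72539 ÷ 0.98341 ÷ 0.72756 = 1.013837
Product > 1; profitable direction is SGD → CHF → EUR → SGD.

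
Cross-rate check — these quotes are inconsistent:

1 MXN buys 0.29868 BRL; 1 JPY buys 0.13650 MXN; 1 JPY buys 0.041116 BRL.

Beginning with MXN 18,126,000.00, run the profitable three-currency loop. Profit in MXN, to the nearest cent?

Profitable loop is MXN → JPY → BRL → MXN:
MXN 18,126,000.00 ÷ 0.13650 = JPY 132,791,209
JPY 132,791,209 × 0.041116 = BRL 5,459,843.34
BRL 5,459,843.34 ÷ 0.29868 = MXN 18,279,909.40
Profit = MXN 18,279,909.40 − MXN 18,126,000.00

Profit: MXN 153,909.40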